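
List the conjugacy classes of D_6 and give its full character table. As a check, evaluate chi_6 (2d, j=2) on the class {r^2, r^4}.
Conjugacy classes: {e} of size 1, {r^3} of size 1, {r^1, r^5} of size 2, {r^2, r^4} of size 2, {s, sr^2, ...} of size 3, {sr, sr^3, ...} of size 3.
Character table:
  irrep \ class              {e} (size 1)  {r^3} (size 1)  {r^1, r^5} (size 2)  {r^2, r^4} (size 2)  {s, sr^2, ...} (size 3)  {sr, sr^3, ...} (size 3)
  chi_1 (triv)               1             1               1                    1                    1                        1                       
  chi_2 (sign: r->1, s->-1)  1             1               1                    1                    -1                       -1                      
  chi_3 (r->-1, s->1)        1             -1              -1                   1                    1                        -1                      
  chi_4 (r->-1, s->-1)       1             -1              -1                   1                    -1                       1                       
  chi_5 (2d, j=1)            2             -2              1                    -1                   0                        0                       
  chi_6 (2d, j=2)            2             2               -1                   -1                   0                        0                       

Spot check: chi_6 (2d, j=2) on {r^2, r^4} = -1.

Argument: D_6 has order 2*6 = 12 with 6 conjugacy classes, hence 6 irreducibles. Sum of squared dims 1 + 1 + 1 + 1 + 4 + 4 = 12 = |G|. Linear characters come from the abelianisation; the 2-dimensional irreps have character r^k -> 2*cos(2*pi*j*k/6), reflections -> 0.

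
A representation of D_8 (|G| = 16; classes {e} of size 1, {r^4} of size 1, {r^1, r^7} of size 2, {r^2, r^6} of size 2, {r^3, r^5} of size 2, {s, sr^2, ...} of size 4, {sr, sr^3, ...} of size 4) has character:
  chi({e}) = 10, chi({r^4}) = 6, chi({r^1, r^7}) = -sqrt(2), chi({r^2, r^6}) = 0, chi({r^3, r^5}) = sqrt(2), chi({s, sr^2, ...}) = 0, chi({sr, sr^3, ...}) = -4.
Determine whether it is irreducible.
Not irreducible (reducible): <chi, chi> = 13 > 1.

Working: <chi, chi> = (1/|G|) sum_C |C| * |chi(C)|^2 = (1/16)[1*|10|^2 + 1*|6|^2 + 2*|-sqrt(2)|^2 + 2*|0|^2 + 2*|sqrt(2)|^2 + 4*|0|^2 + 4*|-4|^2]
  = (1/16)[(100) + (36) + (4) + (0) + (4) + (0) + (64)] = 208/16 = 13.
A character is irreducible iff <chi, chi> = 1, so this representation is reducible.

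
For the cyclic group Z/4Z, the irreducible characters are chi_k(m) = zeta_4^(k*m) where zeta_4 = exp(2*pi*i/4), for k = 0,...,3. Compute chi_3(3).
chi_3(3) = zeta_4^9 = I

Justification: chi_3(3) = zeta_4^(3*3) = zeta_4^9. Since zeta_4^4 = 1, this equals zeta_4^1 = exp(2*pi*i*1/4) = I.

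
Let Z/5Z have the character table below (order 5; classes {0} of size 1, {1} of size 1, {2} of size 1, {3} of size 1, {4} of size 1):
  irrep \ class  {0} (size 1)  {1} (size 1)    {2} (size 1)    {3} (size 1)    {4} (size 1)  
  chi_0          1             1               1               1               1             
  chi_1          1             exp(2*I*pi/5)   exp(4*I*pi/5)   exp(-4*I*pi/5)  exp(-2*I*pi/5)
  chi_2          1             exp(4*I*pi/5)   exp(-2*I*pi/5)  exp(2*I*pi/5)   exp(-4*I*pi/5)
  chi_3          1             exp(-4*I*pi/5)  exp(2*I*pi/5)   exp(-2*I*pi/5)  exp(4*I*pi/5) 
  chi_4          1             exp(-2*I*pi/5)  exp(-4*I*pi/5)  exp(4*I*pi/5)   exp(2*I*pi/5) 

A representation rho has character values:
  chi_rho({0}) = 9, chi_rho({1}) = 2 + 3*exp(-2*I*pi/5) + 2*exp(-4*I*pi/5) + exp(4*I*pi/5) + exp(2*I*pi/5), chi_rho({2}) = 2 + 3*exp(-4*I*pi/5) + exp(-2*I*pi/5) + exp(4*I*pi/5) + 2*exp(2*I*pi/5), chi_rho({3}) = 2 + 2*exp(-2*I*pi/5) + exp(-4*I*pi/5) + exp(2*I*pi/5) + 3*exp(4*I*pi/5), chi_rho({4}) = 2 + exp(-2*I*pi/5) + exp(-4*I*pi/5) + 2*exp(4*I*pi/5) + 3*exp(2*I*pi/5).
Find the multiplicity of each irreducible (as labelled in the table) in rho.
Multiplicities: chi_0: 2, chi_1: 1, chi_2: 1, chi_3: 2, chi_4: 3.

Argument: Use <chi_rho, chi> = (1/|G|) sum_C |C| * chi_rho(C) * conj(chi(C)) with |G| = 5 for each irreducible chi in the table:
  <chi_rho, chi_0> = (1/5)[1*(9)*conj(1) + 1*(2 + 3*exp(-2*I*pi/5) + 2*exp(-4*I*pi/5) + exp(4*I*pi/5) + exp(2*I*pi/5))*conj(1) + 1*(2 + 3*exp(-4*I*pi/5) + exp(-2*I*pi/5) + exp(4*I*pi/5) + 2*exp(2*I*pi/5))*conj(1) + 1*(2 + 2*exp(-2*I*pi/5) + exp(-4*I*pi/5) + exp(2*I*pi/5) + 3*exp(4*I*pi/5))*conj(1) + 1*(2 + exp(-2*I*pi/5) + exp(-4*I*pi/5) + 2*exp(4*I*pi/5) + 3*exp(2*I*pi/5))*conj(1)]
      = (1/5)[(9) + (2 + 3*exp(-2*I*pi/5) + 2*exp(-4*I*pi/5) + exp(4*I*pi/5) + exp(2*I*pi/5)) + (2 + 3*exp(-4*I*pi/5) + exp(-2*I*pi/5) + exp(4*I*pi/5) + 2*exp(2*I*pi/5)) + (2 + 2*exp(-2*I*pi/5) + exp(-4*I*pi/5) + exp(2*I*pi/5) + 3*exp(4*I*pi/5)) + (2 + exp(-2*I*pi/5) + exp(-4*I*pi/5) + 2*exp(4*I*pi/5) + 3*exp(2*I*pi/5))] = 10/5 = 2
  <chi_rho, chi_1> = (1/5)[1*(9)*conj(1) + 1*(2 + 3*exp(-2*I*pi/5) + 2*exp(-4*I*pi/5) + exp(4*I*pi/5) + exp(2*I*pi/5))*conj(exp(2*I*pi/5)) + 1*(2 + 3*exp(-4*I*pi/5) + exp(-2*I*pi/5) + exp(4*I*pi/5) + 2*exp(2*I*pi/5))*conj(exp(4*I*pi/5)) + 1*(2 + 2*exp(-2*I*pi/5) + exp(-4*I*pi/5) + exp(2*I*pi/5) + 3*exp(4*I*pi/5))*conj(exp(-4*I*pi/5)) + 1*(2 + exp(-2*I*pi/5) + exp(-4*I*pi/5) + 2*exp(4*I*pi/5) + 3*exp(2*I*pi/5))*conj(exp(-2*I*pi/5))]
      = (1/5)[(9) + (1 + 2*exp(-2*I*pi/5) + 3*exp(-4*I*pi/5) + exp(2*I*pi/5) + 2*exp(4*I*pi/5)) + (1 + 2*exp(-2*I*pi/5) + 2*exp(-4*I*pi/5) + exp(4*I*pi/5) + 3*exp(2*I*pi/5)) + (1 + 3*exp(-2*I*pi/5) + exp(-4*I*pi/5) + 2*exp(4*I*pi/5) + 2*exp(2*I*pi/5)) + (1 + 2*exp(-4*I*pi/5) + exp(-2*I*pi/5) + 3*exp(4*I*pi/5) + 2*exp(2*I*pi/5))] = 5/5 = 1
  <chi_rho, chi_2> = (1/5)[1*(9)*conj(1) + 1*(2 + 3*exp(-2*I*pi/5) + 2*exp(-4*I*pi/5) + exp(4*I*pi/5) + exp(2*I*pi/5))*conj(exp(4*I*pi/5)) + 1*(2 + 3*exp(-4*I*pi/5) + exp(-2*I*pi/5) + exp(4*I*pi/5) + 2*exp(2*I*pi/5))*conj(exp(-2*I*pi/5)) + 1*(2 + 2*exp(-2*I*pi/5) + exp(-4*I*pi/5) + exp(2*I*pi/5) + 3*exp(4*I*pi/5))*conj(exp(2*I*pi/5)) + 1*(2 + exp(-2*I*pi/5) + exp(-4*I*pi/5) + 2*exp(4*I*pi/5) + 3*exp(2*I*pi/5))*conj(exp(-4*I*pi/5))]
      = (1/5)[(9) + (1 + 2*exp(-4*I*pi/5) + exp(-2*I*pi/5) + 3*exp(4*I*pi/5) + 2*exp(2*I*pi/5)) + (1 + 3*exp(-2*I*pi/5) + exp(-4*I*pi/5) + 2*exp(4*I*pi/5) + 2*exp(2*I*pi/5)) + (1 + 2*exp(-2*I*pi/5) + 2*exp(-4*I*pi/5) + exp(4*I*pi/5) + 3*exp(2*I*pi/5)) + (1 + 2*exp(-2*I*pi/5) + 3*exp(-4*I*pi/5) + exp(2*I*pi/5) + 2*exp(4*I*pi/5))] = 5/5 = 1
  <chi_rho, chi_3> = (1/5)[1*(9)*conj(1) + 1*(2 + 3*exp(-2*I*pi/5) + 2*exp(-4*I*pi/5) + exp(4*I*pi/5) + exp(2*I*pi/5))*conj(exp(-4*I*pi/5)) + 1*(2 + 3*exp(-4*I*pi/5) + exp(-2*I*pi/5) + exp(4*I*pi/5) + 2*exp(2*I*pi/5))*conj(exp(2*I*pi/5)) + 1*(2 + 2*exp(-2*I*pi/5) + exp(-4*I*pi/5) + exp(2*I*pi/5) + 3*exp(4*I*pi/5))*conj(exp(-2*I*pi/5)) + 1*(2 + exp(-2*I*pi/5) + exp(-4*I*pi/5) + 2*exp(4*I*pi/5) + 3*exp(2*I*pi/5))*conj(exp(4*I*pi/5))]
      = (1/5)[(9) + (2 + exp(-2*I*pi/5) + exp(-4*I*pi/5) + 2*exp(4*I*pi/5) + 3*exp(2*I*pi/5)) + (2 + 2*exp(-2*I*pi/5) + exp(-4*I*pi/5) + exp(2*I*pi/5) + 3*exp(4*I*pi/5)) + (2 + 3*exp(-4*I*pi/5) + exp(-2*I*pi/5) + exp(4*I*pi/5) + 2*exp(2*I*pi/5)) + (2 + 3*exp(-2*I*pi/5) + 2*exp(-4*I*pi/5) + exp(4*I*pi/5) + exp(2*I*pi/5))] = 10/5 = 2
  <chi_rho, chi_4> = (1/5)[1*(9)*conj(1) + 1*(2 + 3*exp(-2*I*pi/5) + 2*exp(-4*I*pi/5) + exp(4*I*pi/5) + exp(2*I*pi/5))*conj(exp(-2*I*pi/5)) + 1*(2 + 3*exp(-4*I*pi/5) + exp(-2*I*pi/5) + exp(4*I*pi/5) + 2*exp(2*I*pi/5))*conj(exp(-4*I*pi/5)) + 1*(2 + 2*exp(-2*I*pi/5) + exp(-4*I*pi/5) + exp(2*I*pi/5) + 3*exp(4*I*pi/5))*conj(exp(4*I*pi/5)) + 1*(2 + exp(-2*I*pi/5) + exp(-4*I*pi/5) + 2*exp(4*I*pi/5) + 3*exp(2*I*pi/5))*conj(exp(2*I*pi/5))]
      = (1/5)[(9) + (3 + 2*exp(-2*I*pi/5) + exp(-4*I*pi/5) + exp(4*I*pi/5) + 2*exp(2*I*pi/5)) + (3 + 2*exp(-4*I*pi/5) + exp(-2*I*pi/5) + exp(2*I*pi/5) + 2*exp(4*I*pi/5)) + (3 + 2*exp(-4*I*pi/5) + exp(-2*I*pi/5) + exp(2*I*pi/5) + 2*exp(4*I*pi/5)) + (3 + 2*exp(-2*I*pi/5) + exp(-4*I*pi/5) + exp(4*I*pi/5) + 2*exp(2*I*pi/5))] = 15/5 = 3
(Exp terms are combined using exp(i*s)*conj(exp(i*t)) = exp(i*(s-t)), and sums of them are collapsed using the identity that for every m > 1 the m distinct m-th roots of unity sum to 0, e.g. 1 + exp(2*I*pi/3) + exp(-2*I*pi/3) = 0.)
Dimension check: dim(rho) = sum (mult * dim) = 2*1 + 1*1 + 1*1 + 2*1 + 3*1 = 9 = chi_rho(e) = 9.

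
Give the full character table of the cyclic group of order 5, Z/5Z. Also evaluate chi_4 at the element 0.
Character table of Z/5Z (irreps indexed chi_0,...,chi_4 with chi_k(m) = zeta_5^(k*m), zeta_5 = exp(2*pi*i/5)):
  irrep \ class  {0} (size 1)  {1} (size 1)    {2} (size 1)    {3} (size 1)    {4} (size 1)  
  chi_0          1             1               1               1               1             
  chi_1          1             exp(2*I*pi/5)   exp(4*I*pi/5)   exp(-4*I*pi/5)  exp(-2*I*pi/5)
  chi_2          1             exp(4*I*pi/5)   exp(-2*I*pi/5)  exp(2*I*pi/5)   exp(-4*I*pi/5)
  chi_3          1             exp(-4*I*pi/5)  exp(2*I*pi/5)   exp(-2*I*pi/5)  exp(4*I*pi/5) 
  chi_4          1             exp(-2*I*pi/5)  exp(-4*I*pi/5)  exp(4*I*pi/5)   exp(2*I*pi/5) 

Spot check: chi_4(0) = zeta_5^(4*0) = zeta_5^0 = 1.

Why: Z/5Z is abelian, so all 5 irreducible complex representations are 1-dimensional. They are given by chi_k(m) = zeta_5^(k*m) for k = 0,...,4. Row orthogonality: sum_m chi_k(m) conj(chi_l(m)) = 5 * [k = l].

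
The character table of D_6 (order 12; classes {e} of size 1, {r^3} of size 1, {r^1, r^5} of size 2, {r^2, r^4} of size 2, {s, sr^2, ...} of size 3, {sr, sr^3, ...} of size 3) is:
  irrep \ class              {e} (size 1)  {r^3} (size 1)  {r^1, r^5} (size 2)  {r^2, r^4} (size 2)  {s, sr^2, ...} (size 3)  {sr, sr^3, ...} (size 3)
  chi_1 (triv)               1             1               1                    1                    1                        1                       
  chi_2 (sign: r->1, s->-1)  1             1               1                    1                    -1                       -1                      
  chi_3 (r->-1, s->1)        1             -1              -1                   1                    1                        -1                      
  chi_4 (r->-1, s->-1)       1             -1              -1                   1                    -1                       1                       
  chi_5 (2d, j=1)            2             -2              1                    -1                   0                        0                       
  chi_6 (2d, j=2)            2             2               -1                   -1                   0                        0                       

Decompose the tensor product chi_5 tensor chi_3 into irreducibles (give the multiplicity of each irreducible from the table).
chi_5 tensor chi_3 = chi_6 (all other irreducibles have multiplicity 0).

Why: The character of a tensor product is the pointwise product (chi_5 * chi_3)(C) = chi_5(C) * chi_3(C):
  {e}: (2)*(1), {r^3}: (-2)*(-1), {r^1, r^5}: (1)*(-1), {r^2, r^4}: (-1)*(1), {s, sr^2, ...}: (0)*(1), {sr, sr^3, ...}: (0)*(-1)
so (chi_5 * chi_3) takes values
  {e} -> 2, {r^3} -> 2, {r^1, r^5} -> -1, {r^2, r^4} -> -1, {s, sr^2, ...} -> 0, {sr, sr^3, ...} -> 0.
Now take the inner product of this character with each irreducible chi from the table, <chi_5*chi_3, chi> = (1/12) sum_C |C| (chi_5*chi_3)(C) conj(chi(C)):
  <chi_5*chi_3, chi_1> = (1/12)[1*(2)*conj(1) + 1*(2)*conj(1) + 2*(-1)*conj(1) + 2*(-1)*conj(1) + 3*(0)*conj(1) + 3*(0)*conj(1)]
      = (1/12)[(2) + (2) + (-2) + (-2) + (0) + (0)] = 0/12 = 0
  <chi_5*chi_3, chi_2> = (1/12)[1*(2)*conj(1) + 1*(2)*conj(1) + 2*(-1)*conj(1) + 2*(-1)*conj(1) + 3*(0)*conj(-1) + 3*(0)*conj(-1)]
      = (1/12)[(2) + (2) + (-2) + (-2) + (0) + (0)] = 0/12 = 0
  <chi_5*chi_3, chi_3> = (1/12)[1*(2)*conj(1) + 1*(2)*conj(-1) + 2*(-1)*conj(-1) + 2*(-1)*conj(1) + 3*(0)*conj(1) + 3*(0)*conj(-1)]
      = (1/12)[(2) + (-2) + (2) + (-2) + (0) + (0)] = 0/12 = 0
  <chi_5*chi_3, chi_4> = (1/12)[1*(2)*conj(1) + 1*(2)*conj(-1) + 2*(-1)*conj(-1) + 2*(-1)*conj(1) + 3*(0)*conj(-1) + 3*(0)*conj(1)]
      = (1/12)[(2) + (-2) + (2) + (-2) + (0) + (0)] = 0/12 = 0
  <chi_5*chi_3, chi_5> = (1/12)[1*(2)*conj(2) + 1*(2)*conj(-2) + 2*(-1)*conj(1) + 2*(-1)*conj(-1) + 3*(0)*conj(0) + 3*(0)*conj(0)]
      = (1/12)[(4) + (-4) + (-2) + (2) + (0) + (0)] = 0/12 = 0
  <chi_5*chi_3, chi_6> = (1/12)[1*(2)*conj(2) + 1*(2)*conj(2) + 2*(-1)*conj(-1) + 2*(-1)*conj(-1) + 3*(0)*conj(0) + 3*(0)*conj(0)]
      = (1/12)[(4) + (4) + (2) + (2) + (0) + (0)] = 12/12 = 1
Hence the multiplicities are chi_6: 1. Dimension check: dim(chi_5)*dim(chi_3) = 2*1 = 2 and sum (mult * dim) = 1*2 = 2.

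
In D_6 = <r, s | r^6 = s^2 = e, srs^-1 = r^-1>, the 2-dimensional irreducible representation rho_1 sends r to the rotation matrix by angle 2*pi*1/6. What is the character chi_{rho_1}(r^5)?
chi_{rho_1}(r^5) = 2*cos(2*pi*1*5/6) = 1

rho_1(r^5) is rotation by angle 2*pi*1*5/6, whose trace is 2*cos(2*pi*1*5/6) = 1.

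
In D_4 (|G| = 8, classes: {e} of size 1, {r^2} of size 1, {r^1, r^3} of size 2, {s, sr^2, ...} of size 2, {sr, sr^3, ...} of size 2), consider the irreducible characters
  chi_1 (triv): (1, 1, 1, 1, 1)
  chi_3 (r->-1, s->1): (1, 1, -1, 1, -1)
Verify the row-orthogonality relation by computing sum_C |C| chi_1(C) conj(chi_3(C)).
Sum = 0; so <chi_1, chi_3> = 0 (distinct irreducibles are orthogonal).

Details: Compute term by term over conjugacy classes (|C| * chi_1(C) * conj(chi_3(C))):
  1*(1)*conj(1) + 1*(1)*conj(1) + 2*(1)*conj(-1) + 2*(1)*conj(1) + 2*(1)*conj(-1)
  = (1) + (1) + (-2) + (2) + (-2)
  = 0.
Dividing by |G| = 8 gives 0/8 = 0, matching the row-orthogonality relation <chi_1, chi_3> = [chi_1 = chi_3].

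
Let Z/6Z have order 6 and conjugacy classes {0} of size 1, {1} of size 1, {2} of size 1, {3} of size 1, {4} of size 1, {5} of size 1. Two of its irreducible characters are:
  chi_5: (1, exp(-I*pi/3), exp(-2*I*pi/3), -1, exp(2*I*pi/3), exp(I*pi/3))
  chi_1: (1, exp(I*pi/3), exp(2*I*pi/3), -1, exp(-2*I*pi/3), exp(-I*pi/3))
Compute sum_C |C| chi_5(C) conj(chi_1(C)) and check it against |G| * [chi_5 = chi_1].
Sum = 0; so <chi_5, chi_1> = 0 (distinct irreducibles are orthogonal).

Why: Compute term by term over conjugacy classes (|C| * chi_5(C) * conj(chi_1(C))):
  1*(1)*conj(1) + 1*(exp(-I*pi/3))*conj(exp(I*pi/3)) + 1*(exp(-2*I*pi/3))*conj(exp(2*I*pi/3)) + 1*(-1)*conj(-1) + 1*(exp(2*I*pi/3))*conj(exp(-2*I*pi/3)) + 1*(exp(I*pi/3))*conj(exp(-I*pi/3))
  = (1) + (exp(-2*I*pi/3)) + (exp(2*I*pi/3)) + (1) + (exp(-2*I*pi/3)) + (exp(2*I*pi/3))
  = 0.
(Exp terms are combined using exp(i*s)*conj(exp(i*t)) = exp(i*(s-t)), and sums of them are collapsed using the identity that for every m > 1 the m distinct m-th roots of unity sum to 0, e.g. 1 + exp(2*I*pi/3) + exp(-2*I*pi/3) = 0.)
Dividing by |G| = 6 gives 0/6 = 0, matching the row-orthogonality relation <chi_5, chi_1> = [chi_5 = chi_1].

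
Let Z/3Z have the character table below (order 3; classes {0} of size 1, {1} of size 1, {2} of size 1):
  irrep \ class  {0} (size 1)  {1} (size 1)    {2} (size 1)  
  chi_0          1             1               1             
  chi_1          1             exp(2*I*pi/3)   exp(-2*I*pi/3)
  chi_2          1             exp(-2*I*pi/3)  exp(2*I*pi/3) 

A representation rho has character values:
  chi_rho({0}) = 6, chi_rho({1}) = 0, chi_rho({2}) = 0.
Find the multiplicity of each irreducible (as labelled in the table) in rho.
Multiplicities: chi_0: 2, chi_1: 2, chi_2: 2.

Reasoning: Use <chi_rho, chi> = (1/|G|) sum_C |C| * chi_rho(C) * conj(chi(C)) with |G| = 3 for each irreducible chi in the table:
  <chi_rho, chi_0> = (1/3)[1*(6)*conj(1) + 1*(0)*conj(1) + 1*(0)*conj(1)]
      = (1/3)[(6) + (0) + (0)] = 6/3 = 2
  <chi_rho, chi_1> = (1/3)[1*(6)*conj(1) + 1*(0)*conj(exp(2*I*pi/3)) + 1*(0)*conj(exp(-2*I*pi/3))]
      = (1/3)[(6) + (0) + (0)] = 6/3 = 2
  <chi_rho, chi_2> = (1/3)[1*(6)*conj(1) + 1*(0)*conj(exp(-2*I*pi/3)) + 1*(0)*conj(exp(2*I*pi/3))]
      = (1/3)[(6) + (0) + (0)] = 6/3 = 2
(Exp terms are combined using exp(i*s)*conj(exp(i*t)) = exp(i*(s-t)), and sums of them are collapsed using the identity that for every m > 1 the m distinct m-th roots of unity sum to 0, e.g. 1 + exp(2*I*pi/3) + exp(-2*I*pi/3) = 0.)
Dimension check: dim(rho) = sum (mult * dim) = 2*1 + 2*1 + 2*1 = 6 = chi_rho(e) = 6.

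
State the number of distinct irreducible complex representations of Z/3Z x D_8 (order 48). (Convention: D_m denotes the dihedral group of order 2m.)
21

Why: The number of irreducible complex representations of a finite group equals its number of conjugacy classes. For a direct product, #classes(G x H) = #classes(G) * #classes(H). Z/3Z has 3 classes (abelian), D_8 has 7 classes, so 3 * 7 = 21, so Z/3Z x D_8 (order 48) has exactly 21 irreducible complex representations.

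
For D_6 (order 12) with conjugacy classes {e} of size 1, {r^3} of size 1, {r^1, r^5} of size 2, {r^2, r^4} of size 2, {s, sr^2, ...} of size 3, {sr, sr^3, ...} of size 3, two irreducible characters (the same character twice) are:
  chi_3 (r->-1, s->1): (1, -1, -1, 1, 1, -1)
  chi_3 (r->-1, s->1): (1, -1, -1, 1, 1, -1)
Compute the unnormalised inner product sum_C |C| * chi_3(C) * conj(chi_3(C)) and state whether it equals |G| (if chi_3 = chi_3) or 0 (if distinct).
Sum = 12 = |G| = 12; so <chi_3, chi_3> = 1 (norm-1 confirms irreducibility).

Reasoning: Compute term by term over conjugacy classes (|C| * chi_3(C) * conj(chi_3(C))):
  1*(1)*conj(1) + 1*(-1)*conj(-1) + 2*(-1)*conj(-1) + 2*(1)*conj(1) + 3*(1)*conj(1) + 3*(-1)*conj(-1)
  = (1) + (1) + (2) + (2) + (3) + (3)
  = 12.
Dividing by |G| = 12 gives 12/12 = 1, matching the row-orthogonality relation <chi_3, chi_3> = [chi_3 = chi_3].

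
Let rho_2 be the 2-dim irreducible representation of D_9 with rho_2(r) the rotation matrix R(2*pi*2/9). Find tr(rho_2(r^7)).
chi_{rho_2}(r^7) = 2*cos(2*pi*2*7/9) = -2*cos(pi/9)

Reasoning: rho_2(r^7) is rotation by angle 2*pi*2*7/9, whose trace is 2*cos(2*pi*2*7/9) = -2*cos(pi/9).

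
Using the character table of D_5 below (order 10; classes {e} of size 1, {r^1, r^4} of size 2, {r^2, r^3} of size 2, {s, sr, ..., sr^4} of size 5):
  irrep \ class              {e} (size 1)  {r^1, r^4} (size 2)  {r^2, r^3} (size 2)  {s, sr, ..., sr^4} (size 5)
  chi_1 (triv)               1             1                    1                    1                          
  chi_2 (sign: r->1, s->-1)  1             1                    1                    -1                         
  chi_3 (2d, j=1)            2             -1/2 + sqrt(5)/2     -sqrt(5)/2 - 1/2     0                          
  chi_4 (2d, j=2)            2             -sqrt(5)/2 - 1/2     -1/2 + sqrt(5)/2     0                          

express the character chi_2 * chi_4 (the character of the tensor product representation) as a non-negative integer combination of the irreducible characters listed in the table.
chi_2 tensor chi_4 = chi_4 (all other irreducibles have multiplicity 0).

Derivation: The character of a tensor product is the pointwise product (chi_2 * chi_4)(C) = chi_2(C) * chi_4(C):
  {e}: (1)*(2), {r^1, r^4}: (1)*(-sqrt(5)/2 - 1/2), {r^2, r^3}: (1)*(-1/2 + sqrt(5)/2), {s, sr, ..., sr^4}: (-1)*(0)
so (chi_2 * chi_4) takes values
  {e} -> 2, {r^1, r^4} -> -sqrt(5)/2 - 1/2, {r^2, r^3} -> -1/2 + sqrt(5)/2, {s, sr, ..., sr^4} -> 0.
Now take the inner product of this character with each irreducible chi from the table, <chi_2*chi_4, chi> = (1/10) sum_C |C| (chi_2*chi_4)(C) conj(chi(C)):
  <chi_2*chi_4, chi_1> = (1/10)[1*(2)*conj(1) + 2*(-sqrt(5)/2 - 1/2)*conj(1) + 2*(-1/2 + sqrt(5)/2)*conj(1) + 5*(0)*conj(1)]
      = (1/10)[(2) + (-sqrt(5) - 1) + (-1 + sqrt(5)) + (0)] = 0/10 = 0
  <chi_2*chi_4, chi_2> = (1/10)[1*(2)*conj(1) + 2*(-sqrt(5)/2 - 1/2)*conj(1) + 2*(-1/2 + sqrt(5)/2)*conj(1) + 5*(0)*conj(-1)]
      = (1/10)[(2) + (-sqrt(5) - 1) + (-1 + sqrt(5)) + (0)] = 0/10 = 0
  <chi_2*chi_4, chi_3> = (1/10)[1*(2)*conj(2) + 2*(-sqrt(5)/2 - 1/2)*conj(-1/2 + sqrt(5)/2) + 2*(-1/2 + sqrt(5)/2)*conj(-sqrt(5)/2 - 1/2) + 5*(0)*conj(0)]
      = (1/10)[(4) + (-2) + (-2) + (0)] = 0/10 = 0
  <chi_2*chi_4, chi_4> = (1/10)[1*(2)*conj(2) + 2*(-sqrt(5)/2 - 1/2)*conj(-sqrt(5)/2 - 1/2) + 2*(-1/2 + sqrt(5)/2)*conj(-1/2 + sqrt(5)/2) + 5*(0)*conj(0)]
      = (1/10)[(4) + (sqrt(5) + 3) + (3 - sqrt(5)) + (0)] = 10/10 = 1
Hence the multiplicities are chi_4: 1. Dimension check: dim(chi_2)*dim(chi_4) = 1*2 = 2 and sum (mult * dim) = 1*2 = 2.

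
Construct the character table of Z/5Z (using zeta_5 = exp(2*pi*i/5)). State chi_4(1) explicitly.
Character table of Z/5Z (irreps indexed chi_0,...,chi_4 with chi_k(m) = zeta_5^(k*m), zeta_5 = exp(2*pi*i/5)):
  irrep \ class  {0} (size 1)  {1} (size 1)    {2} (size 1)    {3} (size 1)    {4} (size 1)  
  chi_0          1             1               1               1               1             
  chi_1          1             exp(2*I*pi/5)   exp(4*I*pi/5)   exp(-4*I*pi/5)  exp(-2*I*pi/5)
  chi_2          1             exp(4*I*pi/5)   exp(-2*I*pi/5)  exp(2*I*pi/5)   exp(-4*I*pi/5)
  chi_3          1             exp(-4*I*pi/5)  exp(2*I*pi/5)   exp(-2*I*pi/5)  exp(4*I*pi/5) 
  chi_4          1             exp(-2*I*pi/5)  exp(-4*I*pi/5)  exp(4*I*pi/5)   exp(2*I*pi/5) 

Spot check: chi_4(1) = zeta_5^(4*1) = zeta_5^4 = exp(-2*I*pi/5).

Details: Z/5Z is abelian, so all 5 irreducible complex representations are 1-dimensional. They are given by chi_k(m) = zeta_5^(k*m) for k = 0,...,4. Row orthogonality: sum_m chi_k(m) conj(chi_l(m)) = 5 * [k = l].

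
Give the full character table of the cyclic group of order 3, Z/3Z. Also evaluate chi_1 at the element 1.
Character table of Z/3Z (irreps indexed chi_0,...,chi_2 with chi_k(m) = zeta_3^(k*m), zeta_3 = exp(2*pi*i/3)):
  irrep \ class  {0} (size 1)  {1} (size 1)    {2} (size 1)  
  chi_0          1             1               1             
  chi_1          1             exp(2*I*pi/3)   exp(-2*I*pi/3)
  chi_2          1             exp(-2*I*pi/3)  exp(2*I*pi/3) 

Spot check: chi_1(1) = zeta_3^(1*1) = zeta_3^1 = exp(2*I*pi/3).

Derivation: Z/3Z is abelian, so all 3 irreducible complex representations are 1-dimensional. They are given by chi_k(m) = zeta_3^(k*m) for k = 0,...,2. Row orthogonality: sum_m chi_k(m) conj(chi_l(m)) = 3 * [k = l].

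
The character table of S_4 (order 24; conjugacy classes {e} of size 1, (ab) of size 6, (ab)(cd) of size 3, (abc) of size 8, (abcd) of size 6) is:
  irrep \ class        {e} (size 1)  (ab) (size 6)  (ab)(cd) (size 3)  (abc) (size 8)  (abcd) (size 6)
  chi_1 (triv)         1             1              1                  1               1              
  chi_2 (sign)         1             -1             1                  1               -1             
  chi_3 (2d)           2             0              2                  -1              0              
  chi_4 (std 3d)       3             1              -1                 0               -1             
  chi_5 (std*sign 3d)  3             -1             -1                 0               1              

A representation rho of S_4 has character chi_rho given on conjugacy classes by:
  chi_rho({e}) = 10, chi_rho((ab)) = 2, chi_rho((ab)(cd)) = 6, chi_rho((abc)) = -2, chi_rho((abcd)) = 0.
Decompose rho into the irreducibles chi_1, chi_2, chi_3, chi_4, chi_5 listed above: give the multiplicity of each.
Multiplicities: chi_1: 1, chi_2: 0, chi_3: 3, chi_4: 1, chi_5: 0.

Justification: Use <chi_rho, chi> = (1/|G|) sum_C |C| * chi_rho(C) * conj(chi(C)) with |G| = 24 for each irreducible chi in the table:
  <chi_rho, chi_1> = (1/24)[1*(10)*conj(1) + 6*(2)*conj(1) + 3*(6)*conj(1) + 8*(-2)*conj(1) + 6*(0)*conj(1)]
      = (1/24)[(10) + (12) + (18) + (-16) + (0)] = 24/24 = 1
  <chi_rho, chi_2> = (1/24)[1*(10)*conj(1) + 6*(2)*conj(-1) + 3*(6)*conj(1) + 8*(-2)*conj(1) + 6*(0)*conj(-1)]
      = (1/24)[(10) + (-12) + (18) + (-16) + (0)] = 0/24 = 0
  <chi_rho, chi_3> = (1/24)[1*(10)*conj(2) + 6*(2)*conj(0) + 3*(6)*conj(2) + 8*(-2)*conj(-1) + 6*(0)*conj(0)]
      = (1/24)[(20) + (0) + (36) + (16) + (0)] = 72/24 = 3
  <chi_rho, chi_4> = (1/24)[1*(10)*conj(3) + 6*(2)*conj(1) + 3*(6)*conj(-1) + 8*(-2)*conj(0) + 6*(0)*conj(-1)]
      = (1/24)[(30) + (12) + (-18) + (0) + (0)] = 24/24 = 1
  <chi_rho, chi_5> = (1/24)[1*(10)*conj(3) + 6*(2)*conj(-1) + 3*(6)*conj(-1) + 8*(-2)*conj(0) + 6*(0)*conj(1)]
      = (1/24)[(30) + (-12) + (-18) + (0) + (0)] = 0/24 = 0
Dimension check: dim(rho) = sum (mult * dim) = 1*1 + 0*1 + 3*2 + 1*3 + 0*3 = 10 = chi_rho(e) = 10.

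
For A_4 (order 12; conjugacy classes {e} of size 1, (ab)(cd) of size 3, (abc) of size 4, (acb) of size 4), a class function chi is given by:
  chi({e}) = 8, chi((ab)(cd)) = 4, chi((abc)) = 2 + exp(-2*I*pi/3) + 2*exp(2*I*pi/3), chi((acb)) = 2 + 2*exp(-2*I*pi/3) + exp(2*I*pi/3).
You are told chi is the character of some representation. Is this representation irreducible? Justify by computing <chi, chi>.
Not irreducible (reducible): <chi, chi> = 10 > 1.

Argument: <chi, chi> = (1/|G|) sum_C |C| * |chi(C)|^2 = (1/12)[1*|8|^2 + 3*|4|^2 + 4*|2 + exp(-2*I*pi/3) + 2*exp(2*I*pi/3)|^2 + 4*|2 + 2*exp(-2*I*pi/3) + exp(2*I*pi/3)|^2]
  = (1/12)[(64) + (48) + (4) + (4)] = 120/12 = 10.
(Exp terms are combined using exp(i*s)*conj(exp(i*t)) = exp(i*(s-t)), and sums of them are collapsed using the identity that for every m > 1 the m distinct m-th roots of unity sum to 0, e.g. 1 + exp(2*I*pi/3) + exp(-2*I*pi/3) = 0.)
A character is irreducible iff <chi, chi> = 1, so this representation is reducible.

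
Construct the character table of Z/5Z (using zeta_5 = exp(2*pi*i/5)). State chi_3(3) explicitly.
Character table of Z/5Z (irreps indexed chi_0,...,chi_4 with chi_k(m) = zeta_5^(k*m), zeta_5 = exp(2*pi*i/5)):
  irrep \ class  {0} (size 1)  {1} (size 1)    {2} (size 1)    {3} (size 1)    {4} (size 1)  
  chi_0          1             1               1               1               1             
  chi_1          1             exp(2*I*pi/5)   exp(4*I*pi/5)   exp(-4*I*pi/5)  exp(-2*I*pi/5)
  chi_2          1             exp(4*I*pi/5)   exp(-2*I*pi/5)  exp(2*I*pi/5)   exp(-4*I*pi/5)
  chi_3          1             exp(-4*I*pi/5)  exp(2*I*pi/5)   exp(-2*I*pi/5)  exp(4*I*pi/5) 
  chi_4          1             exp(-2*I*pi/5)  exp(-4*I*pi/5)  exp(4*I*pi/5)   exp(2*I*pi/5) 

Spot check: chi_3(3) = zeta_5^(3*3) = zeta_5^9 = exp(-2*I*pi/5).

Explanation: Z/5Z is abelian, so all 5 irreducible complex representations are 1-dimensional. They are given by chi_k(m) = zeta_5^(k*m) for k = 0,...,4. Row orthogonality: sum_m chi_k(m) conj(chi_l(m)) = 5 * [k = l].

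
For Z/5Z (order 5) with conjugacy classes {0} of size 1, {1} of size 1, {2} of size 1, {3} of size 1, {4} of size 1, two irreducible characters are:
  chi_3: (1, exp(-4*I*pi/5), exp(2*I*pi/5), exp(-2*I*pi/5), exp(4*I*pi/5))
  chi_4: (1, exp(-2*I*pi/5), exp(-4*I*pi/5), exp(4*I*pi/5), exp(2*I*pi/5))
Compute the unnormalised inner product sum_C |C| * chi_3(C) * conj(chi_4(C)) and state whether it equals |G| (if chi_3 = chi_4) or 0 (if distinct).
Sum = 0; so <chi_3, chi_4> = 0 (distinct irreducibles are orthogonal).

Why: Compute term by term over conjugacy classes (|C| * chi_3(C) * conj(chi_4(C))):
  1*(1)*conj(1) + 1*(exp(-4*I*pi/5))*conj(exp(-2*I*pi/5)) + 1*(exp(2*I*pi/5))*conj(exp(-4*I*pi/5)) + 1*(exp(-2*I*pi/5))*conj(exp(4*I*pi/5)) + 1*(exp(4*I*pi/5))*conj(exp(2*I*pi/5))
  = (1) + (exp(-2*I*pi/5)) + (exp(-4*I*pi/5)) + (exp(4*I*pi/5)) + (exp(2*I*pi/5))
  = 0.
(Exp terms are combined using exp(i*s)*conj(exp(i*t)) = exp(i*(s-t)), and sums of them are collapsed using the identity that for every m > 1 the m distinct m-th roots of unity sum to 0, e.g. 1 + exp(2*I*pi/3) + exp(-2*I*pi/3) = 0.)
Dividing by |G| = 5 gives 0/5 = 0, matching the row-orthogonality relation <chi_3, chi_4> = [chi_3 = chi_4].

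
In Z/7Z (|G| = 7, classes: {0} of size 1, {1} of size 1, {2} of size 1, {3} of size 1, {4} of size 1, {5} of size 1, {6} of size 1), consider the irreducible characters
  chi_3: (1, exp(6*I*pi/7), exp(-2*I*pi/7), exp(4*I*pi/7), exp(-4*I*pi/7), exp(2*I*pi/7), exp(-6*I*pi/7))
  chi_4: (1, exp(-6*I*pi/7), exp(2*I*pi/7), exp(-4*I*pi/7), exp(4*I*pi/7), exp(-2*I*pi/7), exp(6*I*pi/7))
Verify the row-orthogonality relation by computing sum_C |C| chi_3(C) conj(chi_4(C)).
Sum = 0; so <chi_3, chi_4> = 0 (distinct irreducibles are orthogonal).

Argument: Compute term by term over conjugacy classes (|C| * chi_3(C) * conj(chi_4(C))):
  1*(1)*conj(1) + 1*(exp(6*I*pi/7))*conj(exp(-6*I*pi/7)) + 1*(exp(-2*I*pi/7))*conj(exp(2*I*pi/7)) + 1*(exp(4*I*pi/7))*conj(exp(-4*I*pi/7)) + 1*(exp(-4*I*pi/7))*conj(exp(4*I*pi/7)) + 1*(exp(2*I*pi/7))*conj(exp(-2*I*pi/7)) + 1*(exp(-6*I*pi/7))*conj(exp(6*I*pi/7))
  = (1) + (exp(-2*I*pi/7)) + (exp(-4*I*pi/7)) + (exp(-6*I*pi/7)) + (exp(6*I*pi/7)) + (exp(4*I*pi/7)) + (exp(2*I*pi/7))
  = 0.
(Exp terms are combined using exp(i*s)*conj(exp(i*t)) = exp(i*(s-t)), and sums of them are collapsed using the identity that for every m > 1 the m distinct m-th roots of unity sum to 0, e.g. 1 + exp(2*I*pi/3) + exp(-2*I*pi/3) = 0.)
Dividing by |G| = 7 gives 0/7 = 0, matching the row-orthogonality relation <chi_3, chi_4> = [chi_3 = chi_4].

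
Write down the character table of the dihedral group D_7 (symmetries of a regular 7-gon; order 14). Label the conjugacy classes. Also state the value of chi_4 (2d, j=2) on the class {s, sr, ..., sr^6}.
Conjugacy classes: {e} of size 1, {r^1, r^6} of size 2, {r^2, r^5} of size 2, {r^3, r^4} of size 2, {s, sr, ..., sr^6} of size 7.
Character table:
  irrep \ class              {e} (size 1)  {r^1, r^6} (size 2)  {r^2, r^5} (size 2)  {r^3, r^4} (size 2)  {s, sr, ..., sr^6} (size 7)
  chi_1 (triv)               1             1                    1                    1                    1                          
  chi_2 (sign: r->1, s->-1)  1             1                    1                    1                    -1                         
  chi_3 (2d, j=1)            2             2*cos(2*pi/7)        -2*cos(3*pi/7)       -2*cos(pi/7)         0                          
  chi_4 (2d, j=2)            2             -2*cos(3*pi/7)       -2*cos(pi/7)         2*cos(2*pi/7)        0                          
  chi_5 (2d, j=3)            2             -2*cos(pi/7)         2*cos(2*pi/7)        -2*cos(3*pi/7)       0                          

Spot check: chi_4 (2d, j=2) on {s, sr, ..., sr^6} = 0.

Derivation: D_7 has order 2*7 = 14 with 5 conjugacy classes, hence 5 irreducibles. Sum of squared dims 1 + 1 + 4 + 4 + 4 = 14 = |G|. Linear characters come from the abelianisation; the 2-dimensional irreps have character r^k -> 2*cos(2*pi*j*k/7), reflections -> 0.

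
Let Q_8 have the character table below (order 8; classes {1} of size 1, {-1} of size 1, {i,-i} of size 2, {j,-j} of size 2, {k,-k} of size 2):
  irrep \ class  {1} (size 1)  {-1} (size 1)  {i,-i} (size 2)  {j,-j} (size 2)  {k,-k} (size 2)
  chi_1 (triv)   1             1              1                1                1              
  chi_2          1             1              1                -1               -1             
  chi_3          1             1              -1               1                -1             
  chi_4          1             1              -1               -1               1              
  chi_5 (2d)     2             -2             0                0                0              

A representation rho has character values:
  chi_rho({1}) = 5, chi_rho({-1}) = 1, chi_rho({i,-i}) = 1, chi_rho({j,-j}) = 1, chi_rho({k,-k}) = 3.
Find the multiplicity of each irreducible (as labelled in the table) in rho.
Multiplicities: chi_1: 2, chi_2: 0, chi_3: 0, chi_4: 1, chi_5: 1.

Reasoning: Use <chi_rho, chi> = (1/|G|) sum_C |C| * chi_rho(C) * conj(chi(C)) with |G| = 8 for each irreducible chi in the table:
  <chi_rho, chi_1> = (1/8)[1*(5)*conj(1) + 1*(1)*conj(1) + 2*(1)*conj(1) + 2*(1)*conj(1) + 2*(3)*conj(1)]
      = (1/8)[(5) + (1) + (2) + (2) + (6)] = 16/8 = 2
  <chi_rho, chi_2> = (1/8)[1*(5)*conj(1) + 1*(1)*conj(1) + 2*(1)*conj(1) + 2*(1)*conj(-1) + 2*(3)*conj(-1)]
      = (1/8)[(5) + (1) + (2) + (-2) + (-6)] = 0/8 = 0
  <chi_rho, chi_3> = (1/8)[1*(5)*conj(1) + 1*(1)*conj(1) + 2*(1)*conj(-1) + 2*(1)*conj(1) + 2*(3)*conj(-1)]
      = (1/8)[(5) + (1) + (-2) + (2) + (-6)] = 0/8 = 0
  <chi_rho, chi_4> = (1/8)[1*(5)*conj(1) + 1*(1)*conj(1) + 2*(1)*conj(-1) + 2*(1)*conj(-1) + 2*(3)*conj(1)]
      = (1/8)[(5) + (1) + (-2) + (-2) + (6)] = 8/8 = 1
  <chi_rho, chi_5> = (1/8)[1*(5)*conj(2) + 1*(1)*conj(-2) + 2*(1)*conj(0) + 2*(1)*conj(0) + 2*(3)*conj(0)]
      = (1/8)[(10) + (-2) + (0) + (0) + (0)] = 8/8 = 1
Dimension check: dim(rho) = sum (mult * dim) = 2*1 + 0*1 + 0*1 + 1*1 + 1*2 = 5 = chi_rho(e) = 5.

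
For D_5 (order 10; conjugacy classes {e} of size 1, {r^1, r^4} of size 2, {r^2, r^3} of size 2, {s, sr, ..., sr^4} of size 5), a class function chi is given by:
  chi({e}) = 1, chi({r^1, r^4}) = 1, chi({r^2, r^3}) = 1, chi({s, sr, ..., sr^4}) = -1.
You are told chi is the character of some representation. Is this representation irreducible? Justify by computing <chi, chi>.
Irreducible: <chi, chi> = 1.

Derivation: <chi, chi> = (1/|G|) sum_C |C| * |chi(C)|^2 = (1/10)[1*|1|^2 + 2*|1|^2 + 2*|1|^2 + 5*|-1|^2]
  = (1/10)[(1) + (2) + (2) + (5)] = 10/10 = 1.
A character is irreducible iff <chi, chi> = 1, so this representation is irreducible.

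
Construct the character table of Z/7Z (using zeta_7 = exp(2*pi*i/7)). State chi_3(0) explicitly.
Character table of Z/7Z (irreps indexed chi_0,...,chi_6 with chi_k(m) = zeta_7^(k*m), zeta_7 = exp(2*pi*i/7)):
  irrep \ class  {0} (size 1)  {1} (size 1)    {2} (size 1)    {3} (size 1)    {4} (size 1)    {5} (size 1)    {6} (size 1)  
  chi_0          1             1               1               1               1               1               1             
  chi_1          1             exp(2*I*pi/7)   exp(4*I*pi/7)   exp(6*I*pi/7)   exp(-6*I*pi/7)  exp(-4*I*pi/7)  exp(-2*I*pi/7)
  chi_2          1             exp(4*I*pi/7)   exp(-6*I*pi/7)  exp(-2*I*pi/7)  exp(2*I*pi/7)   exp(6*I*pi/7)   exp(-4*I*pi/7)
  chi_3          1             exp(6*I*pi/7)   exp(-2*I*pi/7)  exp(4*I*pi/7)   exp(-4*I*pi/7)  exp(2*I*pi/7)   exp(-6*I*pi/7)
  chi_4          1             exp(-6*I*pi/7)  exp(2*I*pi/7)   exp(-4*I*pi/7)  exp(4*I*pi/7)   exp(-2*I*pi/7)  exp(6*I*pi/7) 
  chi_5          1             exp(-4*I*pi/7)  exp(6*I*pi/7)   exp(2*I*pi/7)   exp(-2*I*pi/7)  exp(-6*I*pi/7)  exp(4*I*pi/7) 
  chi_6          1             exp(-2*I*pi/7)  exp(-4*I*pi/7)  exp(-6*I*pi/7)  exp(6*I*pi/7)   exp(4*I*pi/7)   exp(2*I*pi/7) 

Spot check: chi_3(0) = zeta_7^(3*0) = zeta_7^0 = 1.

Derivation: Z/7Z is abelian, so all 7 irreducible complex representations are 1-dimensional. They are given by chi_k(m) = zeta_7^(k*m) for k = 0,...,6. Row orthogonality: sum_m chi_k(m) conj(chi_l(m)) = 7 * [k = l].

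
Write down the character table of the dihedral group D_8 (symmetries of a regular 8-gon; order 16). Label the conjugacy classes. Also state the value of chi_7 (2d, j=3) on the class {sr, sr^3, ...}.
Conjugacy classes: {e} of size 1, {r^4} of size 1, {r^1, r^7} of size 2, {r^2, r^6} of size 2, {r^3, r^5} of size 2, {s, sr^2, ...} of size 4, {sr, sr^3, ...} of size 4.
Character table:
  irrep \ class              {e} (size 1)  {r^4} (size 1)  {r^1, r^7} (size 2)  {r^2, r^6} (size 2)  {r^3, r^5} (size 2)  {s, sr^2, ...} (size 4)  {sr, sr^3, ...} (size 4)
  chi_1 (triv)               1             1               1                    1                    1                    1                        1                       
  chi_2 (sign: r->1, s->-1)  1             1               1                    1                    1                    -1                       -1                      
  chi_3 (r->-1, s->1)        1             1               -1                   1                    -1                   1                        -1                      
  chi_4 (r->-1, s->-1)       1             1               -1                   1                    -1                   -1                       1                       
  chi_5 (2d, j=1)            2             -2              sqrt(2)              0                    -sqrt(2)             0                        0                       
  chi_6 (2d, j=2)            2             2               0                    -2                   0                    0                        0                       
  chi_7 (2d, j=3)            2             -2              -sqrt(2)             0                    sqrt(2)              0                        0                       

Spot check: chi_7 (2d, j=3) on {sr, sr^3, ...} = 0.

D_8 has order 2*8 = 16 with 7 conjugacy classes, hence 7 irreducibles. Sum of squared dims 1 + 1 + 1 + 1 + 4 + 4 + 4 = 16 = |G|. Linear characters come from the abelianisation; the 2-dimensional irreps have character r^k -> 2*cos(2*pi*j*k/8), reflections -> 0.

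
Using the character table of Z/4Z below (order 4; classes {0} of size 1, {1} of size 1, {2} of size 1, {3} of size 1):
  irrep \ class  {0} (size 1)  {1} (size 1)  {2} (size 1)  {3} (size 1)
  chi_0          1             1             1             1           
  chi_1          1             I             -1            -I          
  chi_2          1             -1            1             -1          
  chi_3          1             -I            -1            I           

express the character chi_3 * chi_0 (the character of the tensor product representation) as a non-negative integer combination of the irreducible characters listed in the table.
chi_3 tensor chi_0 = chi_3 (all other irreducibles have multiplicity 0).

Argument: The character of a tensor product is the pointwise product (chi_3 * chi_0)(C) = chi_3(C) * chi_0(C):
  {0}: (1)*(1), {1}: (-I)*(1), {2}: (-1)*(1), {3}: (I)*(1)
so (chi_3 * chi_0) takes values
  {0} -> 1, {1} -> -I, {2} -> -1, {3} -> I.
Now take the inner product of this character with each irreducible chi from the table, <chi_3*chi_0, chi> = (1/4) sum_C |C| (chi_3*chi_0)(C) conj(chi(C)):
  <chi_3*chi_0, chi_0> = (1/4)[1*(1)*conj(1) + 1*(-I)*conj(1) + 1*(-1)*conj(1) + 1*(I)*conj(1)]
      = (1/4)[(1) + (-I) + (-1) + (I)] = 0/4 = 0
  <chi_3*chi_0, chi_1> = (1/4)[1*(1)*conj(1) + 1*(-I)*conj(I) + 1*(-1)*conj(-1) + 1*(I)*conj(-I)]
      = (1/4)[(1) + (-1) + (1) + (-1)] = 0/4 = 0
  <chi_3*chi_0, chi_2> = (1/4)[1*(1)*conj(1) + 1*(-I)*conj(-1) + 1*(-1)*conj(1) + 1*(I)*conj(-1)]
      = (1/4)[(1) + (I) + (-1) + (-I)] = 0/4 = 0
  <chi_3*chi_0, chi_3> = (1/4)[1*(1)*conj(1) + 1*(-I)*conj(-I) + 1*(-1)*conj(-1) + 1*(I)*conj(I)]
      = (1/4)[(1) + (1) + (1) + (1)] = 4/4 = 1
(Exp terms are combined using exp(i*s)*conj(exp(i*t)) = exp(i*(s-t)), and sums of them are collapsed using the identity that for every m > 1 the m distinct m-th roots of unity sum to 0, e.g. 1 + exp(2*I*pi/3) + exp(-2*I*pi/3) = 0.)
Hence the multiplicities are chi_3: 1. Dimension check: dim(chi_3)*dim(chi_0) = 1*1 = 1 and sum (mult * dim) = 1*1 = 1.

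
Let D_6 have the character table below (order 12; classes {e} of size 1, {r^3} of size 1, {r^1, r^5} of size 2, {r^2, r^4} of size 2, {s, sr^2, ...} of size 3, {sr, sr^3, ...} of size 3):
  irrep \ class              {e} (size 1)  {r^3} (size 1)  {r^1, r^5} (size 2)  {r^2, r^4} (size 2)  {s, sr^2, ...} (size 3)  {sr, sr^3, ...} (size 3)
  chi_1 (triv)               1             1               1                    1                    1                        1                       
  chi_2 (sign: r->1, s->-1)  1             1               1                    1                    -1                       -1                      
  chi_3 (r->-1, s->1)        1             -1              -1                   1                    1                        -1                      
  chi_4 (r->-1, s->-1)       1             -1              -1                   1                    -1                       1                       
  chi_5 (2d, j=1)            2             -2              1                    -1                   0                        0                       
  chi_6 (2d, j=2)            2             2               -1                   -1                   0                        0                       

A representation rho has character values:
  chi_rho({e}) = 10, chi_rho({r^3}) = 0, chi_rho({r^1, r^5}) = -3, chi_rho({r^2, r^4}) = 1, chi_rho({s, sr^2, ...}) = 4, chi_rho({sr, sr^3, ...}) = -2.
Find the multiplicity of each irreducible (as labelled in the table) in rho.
Multiplicities: chi_1: 1, chi_2: 0, chi_3: 3, chi_4: 0, chi_5: 1, chi_6: 2.

Details: Use <chi_rho, chi> = (1/|G|) sum_C |C| * chi_rho(C) * conj(chi(C)) with |G| = 12 for each irreducible chi in the table:
  <chi_rho, chi_1> = (1/12)[1*(10)*conj(1) + 1*(0)*conj(1) + 2*(-3)*conj(1) + 2*(1)*conj(1) + 3*(4)*conj(1) + 3*(-2)*conj(1)]
      = (1/12)[(10) + (0) + (-6) + (2) + (12) + (-6)] = 12/12 = 1
  <chi_rho, chi_2> = (1/12)[1*(10)*conj(1) + 1*(0)*conj(1) + 2*(-3)*conj(1) + 2*(1)*conj(1) + 3*(4)*conj(-1) + 3*(-2)*conj(-1)]
      = (1/12)[(10) + (0) + (-6) + (2) + (-12) + (6)] = 0/12 = 0
  <chi_rho, chi_3> = (1/12)[1*(10)*conj(1) + 1*(0)*conj(-1) + 2*(-3)*conj(-1) + 2*(1)*conj(1) + 3*(4)*conj(1) + 3*(-2)*conj(-1)]
      = (1/12)[(10) + (0) + (6) + (2) + (12) + (6)] = 36/12 = 3
  <chi_rho, chi_4> = (1/12)[1*(10)*conj(1) + 1*(0)*conj(-1) + 2*(-3)*conj(-1) + 2*(1)*conj(1) + 3*(4)*conj(-1) + 3*(-2)*conj(1)]
      = (1/12)[(10) + (0) + (6) + (2) + (-12) + (-6)] = 0/12 = 0
  <chi_rho, chi_5> = (1/12)[1*(10)*conj(2) + 1*(0)*conj(-2) + 2*(-3)*conj(1) + 2*(1)*conj(-1) + 3*(4)*conj(0) + 3*(-2)*conj(0)]
      = (1/12)[(20) + (0) + (-6) + (-2) + (0) + (0)] = 12/12 = 1
  <chi_rho, chi_6> = (1/12)[1*(10)*conj(2) + 1*(0)*conj(2) + 2*(-3)*conj(-1) + 2*(1)*conj(-1) + 3*(4)*conj(0) + 3*(-2)*conj(0)]
      = (1/12)[(20) + (0) + (6) + (-2) + (0) + (0)] = 24/12 = 2
Dimension check: dim(rho) = sum (mult * dim) = 1*1 + 0*1 + 3*1 + 0*1 + 1*2 + 2*2 = 10 = chi_rho(e) = 10.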